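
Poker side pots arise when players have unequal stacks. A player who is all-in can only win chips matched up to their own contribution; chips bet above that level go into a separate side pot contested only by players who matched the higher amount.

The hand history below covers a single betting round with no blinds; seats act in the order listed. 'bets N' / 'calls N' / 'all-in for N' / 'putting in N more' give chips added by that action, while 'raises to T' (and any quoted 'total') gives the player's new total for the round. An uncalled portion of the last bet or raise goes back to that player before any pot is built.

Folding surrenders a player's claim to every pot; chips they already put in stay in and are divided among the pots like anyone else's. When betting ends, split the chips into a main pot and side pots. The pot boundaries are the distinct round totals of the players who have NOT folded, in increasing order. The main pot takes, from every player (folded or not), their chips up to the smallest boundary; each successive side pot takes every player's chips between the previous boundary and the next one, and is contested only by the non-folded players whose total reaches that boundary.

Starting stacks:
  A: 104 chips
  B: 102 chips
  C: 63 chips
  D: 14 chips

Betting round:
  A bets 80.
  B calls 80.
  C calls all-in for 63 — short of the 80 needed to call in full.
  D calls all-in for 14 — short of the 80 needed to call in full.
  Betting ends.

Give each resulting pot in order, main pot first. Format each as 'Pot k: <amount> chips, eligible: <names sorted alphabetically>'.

Contributions: A=80, B=80, C=63, D=14
Pot levels (distinct totals of non-folded players): 14, 63, 80
Layer 1-14: 14 each from A, B, C, D = 14*4 = 56 chips; eligible A, B, C, D
Layer 15-63: 49 each from A, B, C = 49*3 = 147 chips; eligible A, B, C
Layer 64-80: 17 each from A, B = 17*2 = 34 chips; eligible A, B

Pot 1: 56 chips, eligible: A, B, C, D
Pot 2: 147 chips, eligible: A, B, C
Pot 3: 34 chips, eligible: A, B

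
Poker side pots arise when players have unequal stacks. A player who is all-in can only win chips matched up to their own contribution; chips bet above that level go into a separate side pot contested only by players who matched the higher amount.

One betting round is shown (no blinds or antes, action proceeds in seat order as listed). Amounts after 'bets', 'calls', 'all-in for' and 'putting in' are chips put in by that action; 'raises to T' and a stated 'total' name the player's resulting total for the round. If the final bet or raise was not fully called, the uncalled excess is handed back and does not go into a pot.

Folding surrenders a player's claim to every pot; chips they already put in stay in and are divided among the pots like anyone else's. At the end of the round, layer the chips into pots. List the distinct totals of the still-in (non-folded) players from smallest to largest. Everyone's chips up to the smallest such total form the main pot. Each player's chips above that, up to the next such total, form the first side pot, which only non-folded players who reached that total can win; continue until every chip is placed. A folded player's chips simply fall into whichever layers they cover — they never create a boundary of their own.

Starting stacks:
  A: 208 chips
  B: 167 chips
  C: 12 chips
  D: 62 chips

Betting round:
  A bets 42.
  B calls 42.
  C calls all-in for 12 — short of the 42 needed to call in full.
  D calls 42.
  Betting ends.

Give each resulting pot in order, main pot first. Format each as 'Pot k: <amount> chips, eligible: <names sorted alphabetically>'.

Pot 1: 48 chips, eligible: A, B, C, D
Pot 2: 90 chips, eligible: A, B, D

Derivation:
Contributions: A=42, B=42, C=12, D=42
Pot levels (distinct totals of non-folded players): 12, 42
Layer 1-12: 12 each from A, B, C, D = 12*4 = 48 chips; eligible A, B, C, D
Layer 13-42: 30 each from A, B, D = 30*3 = 90 chips; eligible A, B, D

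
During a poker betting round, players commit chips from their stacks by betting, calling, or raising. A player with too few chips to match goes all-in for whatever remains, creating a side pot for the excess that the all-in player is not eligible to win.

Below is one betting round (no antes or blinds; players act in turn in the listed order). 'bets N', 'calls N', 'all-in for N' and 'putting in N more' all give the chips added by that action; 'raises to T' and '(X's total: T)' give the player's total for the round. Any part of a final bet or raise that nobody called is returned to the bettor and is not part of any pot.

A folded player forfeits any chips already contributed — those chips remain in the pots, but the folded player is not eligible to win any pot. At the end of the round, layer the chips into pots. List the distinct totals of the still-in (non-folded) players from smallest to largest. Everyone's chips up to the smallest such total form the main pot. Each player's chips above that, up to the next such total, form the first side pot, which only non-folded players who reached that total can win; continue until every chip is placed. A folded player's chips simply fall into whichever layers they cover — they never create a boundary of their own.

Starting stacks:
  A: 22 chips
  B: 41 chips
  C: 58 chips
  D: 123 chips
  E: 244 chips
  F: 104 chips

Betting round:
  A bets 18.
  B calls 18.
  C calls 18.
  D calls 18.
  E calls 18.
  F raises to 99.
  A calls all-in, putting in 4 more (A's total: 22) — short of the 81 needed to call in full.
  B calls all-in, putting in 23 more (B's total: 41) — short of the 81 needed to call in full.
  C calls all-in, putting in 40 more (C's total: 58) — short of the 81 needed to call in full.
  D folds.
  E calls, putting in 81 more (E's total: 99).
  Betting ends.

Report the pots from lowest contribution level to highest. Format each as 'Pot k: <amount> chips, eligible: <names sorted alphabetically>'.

Pot 1: 128 chips, eligible: A, B, C, E, F
Pot 2: 76 chips, eligible: B, C, E, F
Pot 3: 51 chips, eligible: C, E, F
Pot 4: 82 chips, eligible: E, F

Derivation:
Contributions: A=22, B=41, C=58, D=18, E=99, F=99
Folded: D
Pot levels (distinct totals of non-folded players): 22, 41, 58, 99
Layer 1-22: A 22 + B 22 + C 22 + D 18 + E 22 + F 22 = 128 chips; eligible A, B, C, E, F
Layer 23-41: 19 each from B, C, E, F = 19*4 = 76 chips; eligible B, C, E, F
Layer 42-58: 17 each from C, E, F = 17*3 = 51 chips; eligible C, E, F
Layer 59-99: 41 each from E, F = 41*2 = 82 chips; eligible E, F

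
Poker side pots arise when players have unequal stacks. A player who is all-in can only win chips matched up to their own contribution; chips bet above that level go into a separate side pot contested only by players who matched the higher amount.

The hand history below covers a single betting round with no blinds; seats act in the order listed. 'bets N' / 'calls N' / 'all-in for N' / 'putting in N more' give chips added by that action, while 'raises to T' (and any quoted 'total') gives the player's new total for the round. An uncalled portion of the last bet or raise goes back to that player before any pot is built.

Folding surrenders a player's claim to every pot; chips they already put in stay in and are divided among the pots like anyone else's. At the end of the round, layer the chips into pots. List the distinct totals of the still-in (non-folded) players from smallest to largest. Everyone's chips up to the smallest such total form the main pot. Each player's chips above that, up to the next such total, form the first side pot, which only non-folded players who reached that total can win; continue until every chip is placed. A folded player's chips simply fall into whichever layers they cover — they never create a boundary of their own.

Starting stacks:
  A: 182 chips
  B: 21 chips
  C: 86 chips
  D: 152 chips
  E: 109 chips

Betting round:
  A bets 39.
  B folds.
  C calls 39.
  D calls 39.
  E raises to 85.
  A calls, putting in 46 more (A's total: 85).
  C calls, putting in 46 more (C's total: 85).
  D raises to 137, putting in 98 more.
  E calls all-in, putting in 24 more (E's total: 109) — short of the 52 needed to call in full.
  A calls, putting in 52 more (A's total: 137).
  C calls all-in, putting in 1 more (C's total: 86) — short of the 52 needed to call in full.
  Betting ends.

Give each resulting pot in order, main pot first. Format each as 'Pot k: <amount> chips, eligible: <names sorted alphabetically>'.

Contributions: A=137, C=86, D=137, E=109
Folded: B
Pot levels (distinct totals of non-folded players): 86, 109, 137
Layer 1-86: 86 each from A, C, D, E = 86*4 = 344 chips; eligible A, C, D, E
Layer 87-109: 23 each from A, D, E = 23*3 = 69 chips; eligible A, D, E
Layer 110-137: 28 each from A, D = 28*2 = 56 chips; eligible A, D

Pot 1: 344 chips, eligible: A, C, D, E
Pot 2: 69 chips, eligible: A, D, E
Pot 3: 56 chips, eligible: A, D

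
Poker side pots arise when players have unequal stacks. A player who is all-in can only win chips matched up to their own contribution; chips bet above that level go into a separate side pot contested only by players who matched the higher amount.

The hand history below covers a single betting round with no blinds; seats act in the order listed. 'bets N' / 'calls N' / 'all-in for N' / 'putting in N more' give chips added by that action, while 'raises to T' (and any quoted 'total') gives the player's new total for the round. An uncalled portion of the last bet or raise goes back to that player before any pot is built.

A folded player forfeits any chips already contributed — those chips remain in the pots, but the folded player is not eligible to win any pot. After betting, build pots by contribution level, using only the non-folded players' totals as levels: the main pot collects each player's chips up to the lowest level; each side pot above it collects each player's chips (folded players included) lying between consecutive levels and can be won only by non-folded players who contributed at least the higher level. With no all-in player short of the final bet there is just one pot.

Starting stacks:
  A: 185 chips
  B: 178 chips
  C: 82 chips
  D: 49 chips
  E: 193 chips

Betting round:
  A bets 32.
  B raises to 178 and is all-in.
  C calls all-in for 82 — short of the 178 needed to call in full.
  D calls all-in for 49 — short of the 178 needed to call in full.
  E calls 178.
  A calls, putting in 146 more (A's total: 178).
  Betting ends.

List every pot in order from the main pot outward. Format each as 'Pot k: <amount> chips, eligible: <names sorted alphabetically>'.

Pot 1: 245 chips, eligible: A, B, C, D, E
Pot 2: 132 chips, eligible: A, B, C, E
Pot 3: 288 chips, eligible: A, B, E

Derivation:
Contributions: A=178, B=178, C=82, D=49, E=178
Pot levels (distinct totals of non-folded players): 49, 82, 178
Layer 1-49: 49 each from A, B, C, D, E = 49*5 = 245 chips; eligible A, B, C, D, E
Layer 50-82: 33 each from A, B, C, E = 33*4 = 132 chips; eligible A, B, C, E
Layer 83-178: 96 each from A, B, E = 96*3 = 288 chips; eligible A, B, E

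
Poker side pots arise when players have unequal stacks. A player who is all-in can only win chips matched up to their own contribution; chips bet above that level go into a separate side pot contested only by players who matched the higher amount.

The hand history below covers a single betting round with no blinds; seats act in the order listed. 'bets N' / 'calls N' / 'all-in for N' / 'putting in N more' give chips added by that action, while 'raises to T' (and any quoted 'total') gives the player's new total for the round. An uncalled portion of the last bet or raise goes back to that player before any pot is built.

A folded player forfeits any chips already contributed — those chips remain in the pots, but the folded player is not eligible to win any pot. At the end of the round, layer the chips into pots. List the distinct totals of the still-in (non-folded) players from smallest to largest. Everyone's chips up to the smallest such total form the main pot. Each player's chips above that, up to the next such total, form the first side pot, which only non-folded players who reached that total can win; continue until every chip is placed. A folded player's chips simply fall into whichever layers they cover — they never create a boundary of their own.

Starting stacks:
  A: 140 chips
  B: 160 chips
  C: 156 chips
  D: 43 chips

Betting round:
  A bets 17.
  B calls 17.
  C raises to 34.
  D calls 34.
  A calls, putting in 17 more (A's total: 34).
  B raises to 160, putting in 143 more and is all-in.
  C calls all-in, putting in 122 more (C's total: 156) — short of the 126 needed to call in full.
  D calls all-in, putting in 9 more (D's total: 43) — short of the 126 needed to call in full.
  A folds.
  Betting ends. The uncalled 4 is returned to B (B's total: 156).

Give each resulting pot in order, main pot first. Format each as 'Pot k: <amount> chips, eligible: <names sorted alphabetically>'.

Contributions (after 4 returned to B): A=34, B=156, C=156, D=43
Folded: A
Pot levels (distinct totals of non-folded players): 43, 156
Layer 1-43: A 34 + B 43 + C 43 + D 43 = 163 chips; eligible B, C, D
Layer 44-156: 113 each from B, C = 113*2 = 226 chips; eligible B, C

Pot 1: 163 chips, eligible: B, C, D
Pot 2: 226 chips, eligible: B, C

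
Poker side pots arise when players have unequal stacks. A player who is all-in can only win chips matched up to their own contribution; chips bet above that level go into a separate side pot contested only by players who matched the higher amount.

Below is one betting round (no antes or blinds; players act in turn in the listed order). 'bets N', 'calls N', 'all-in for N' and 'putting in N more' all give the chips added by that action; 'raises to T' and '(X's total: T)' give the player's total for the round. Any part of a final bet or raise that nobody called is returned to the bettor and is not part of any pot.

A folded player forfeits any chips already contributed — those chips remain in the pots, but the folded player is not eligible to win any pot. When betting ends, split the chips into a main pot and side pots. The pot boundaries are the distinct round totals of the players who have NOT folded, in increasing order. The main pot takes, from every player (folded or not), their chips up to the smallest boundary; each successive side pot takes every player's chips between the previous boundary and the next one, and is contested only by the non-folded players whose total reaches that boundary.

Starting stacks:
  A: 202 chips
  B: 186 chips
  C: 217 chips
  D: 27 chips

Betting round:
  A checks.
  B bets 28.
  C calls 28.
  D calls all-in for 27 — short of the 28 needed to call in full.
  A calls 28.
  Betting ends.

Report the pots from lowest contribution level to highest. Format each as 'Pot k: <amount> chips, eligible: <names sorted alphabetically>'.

Contributions: A=28, B=28, C=28, D=27
Pot levels (distinct totals of non-folded players): 27, 28
Layer 1-27: 27 each from A, B, C, D = 27*4 = 108 chips; eligible A, B, C, D
Layer 28-28: 1 each from A, B, C = 1*3 = 3 chips; eligible A, B, C

Pot 1: 108 chips, eligible: A, B, C, D
Pot 2: 3 chips, eligible: A, B, C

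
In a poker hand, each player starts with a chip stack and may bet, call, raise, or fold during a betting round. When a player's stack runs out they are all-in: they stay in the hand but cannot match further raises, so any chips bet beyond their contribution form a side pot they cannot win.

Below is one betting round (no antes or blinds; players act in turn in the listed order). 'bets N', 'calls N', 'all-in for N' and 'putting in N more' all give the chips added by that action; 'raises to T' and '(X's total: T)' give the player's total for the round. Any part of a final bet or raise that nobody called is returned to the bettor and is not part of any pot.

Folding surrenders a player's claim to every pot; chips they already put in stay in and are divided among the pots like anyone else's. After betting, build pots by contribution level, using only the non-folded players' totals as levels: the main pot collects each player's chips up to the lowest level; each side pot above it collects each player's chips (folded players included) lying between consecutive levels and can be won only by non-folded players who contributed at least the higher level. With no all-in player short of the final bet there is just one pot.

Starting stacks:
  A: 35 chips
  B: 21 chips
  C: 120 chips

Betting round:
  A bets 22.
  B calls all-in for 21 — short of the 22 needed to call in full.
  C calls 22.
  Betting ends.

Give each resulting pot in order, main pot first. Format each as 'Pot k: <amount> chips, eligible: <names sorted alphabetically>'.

Contributions: A=22, B=21, C=22
Pot levels (distinct totals of non-folded players): 21, 22
Layer 1-21: 21 each from A, B, C = 21*3 = 63 chips; eligible A, B, C
Layer 22-22: 1 each from A, C = 1*2 = 2 chips; eligible A, C

Pot 1: 63 chips, eligible: A, B, C
Pot 2: 2 chips, eligible: A, C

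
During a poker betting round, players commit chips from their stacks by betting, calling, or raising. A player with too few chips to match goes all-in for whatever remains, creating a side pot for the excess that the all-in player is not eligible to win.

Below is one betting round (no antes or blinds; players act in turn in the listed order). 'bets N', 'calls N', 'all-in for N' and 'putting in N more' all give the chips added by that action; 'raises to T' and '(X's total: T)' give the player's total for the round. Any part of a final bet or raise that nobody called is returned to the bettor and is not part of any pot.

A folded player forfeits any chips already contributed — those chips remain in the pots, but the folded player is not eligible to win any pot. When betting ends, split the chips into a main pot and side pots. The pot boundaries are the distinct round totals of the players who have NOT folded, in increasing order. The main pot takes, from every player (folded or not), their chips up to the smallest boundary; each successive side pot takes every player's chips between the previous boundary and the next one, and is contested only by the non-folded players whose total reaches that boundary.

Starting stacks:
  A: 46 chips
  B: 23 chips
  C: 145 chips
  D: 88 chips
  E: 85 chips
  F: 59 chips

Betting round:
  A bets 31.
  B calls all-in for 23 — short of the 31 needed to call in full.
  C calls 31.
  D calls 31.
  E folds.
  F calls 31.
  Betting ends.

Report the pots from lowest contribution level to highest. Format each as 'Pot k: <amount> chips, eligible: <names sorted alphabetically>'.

Pot 1: 115 chips, eligible: A, B, C, D, F
Pot 2: 32 chips, eligible: A, C, D, F

Derivation:
Contributions: A=31, B=23, C=31, D=31, F=31
Folded: E
Pot levels (distinct totals of non-folded players): 23, 31
Layer 1-23: 23 each from A, B, C, D, F = 23*5 = 115 chips; eligible A, B, C, D, F
Layer 24-31: 8 each from A, C, D, F = 8*4 = 32 chips; eligible A, C, D, F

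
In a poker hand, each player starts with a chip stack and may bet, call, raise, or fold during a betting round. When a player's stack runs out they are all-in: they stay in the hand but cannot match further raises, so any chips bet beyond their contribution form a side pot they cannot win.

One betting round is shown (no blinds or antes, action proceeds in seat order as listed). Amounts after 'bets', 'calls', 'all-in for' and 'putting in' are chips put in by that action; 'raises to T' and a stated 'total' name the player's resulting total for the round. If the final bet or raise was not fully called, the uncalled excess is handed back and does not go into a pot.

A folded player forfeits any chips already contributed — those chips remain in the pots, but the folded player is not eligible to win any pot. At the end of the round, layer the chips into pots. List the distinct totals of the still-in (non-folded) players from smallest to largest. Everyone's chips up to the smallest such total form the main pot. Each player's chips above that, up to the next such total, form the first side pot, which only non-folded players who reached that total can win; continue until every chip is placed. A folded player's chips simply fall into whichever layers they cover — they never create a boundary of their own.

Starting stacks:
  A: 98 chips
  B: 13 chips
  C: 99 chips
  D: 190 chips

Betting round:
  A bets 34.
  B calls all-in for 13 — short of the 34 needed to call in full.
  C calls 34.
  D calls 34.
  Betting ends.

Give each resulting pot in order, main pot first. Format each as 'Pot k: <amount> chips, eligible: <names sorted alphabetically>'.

Contributions: A=34, B=13, C=34, D=34
Pot levels (distinct totals of non-folded players): 13, 34
Layer 1-13: 13 each from A, B, C, D = 13*4 = 52 chips; eligible A, B, C, D
Layer 14-34: 21 each from A, C, D = 21*3 = 63 chips; eligible A, C, D

Pot 1: 52 chips, eligible: A, B, C, D
Pot 2: 63 chips, eligible: A, C, D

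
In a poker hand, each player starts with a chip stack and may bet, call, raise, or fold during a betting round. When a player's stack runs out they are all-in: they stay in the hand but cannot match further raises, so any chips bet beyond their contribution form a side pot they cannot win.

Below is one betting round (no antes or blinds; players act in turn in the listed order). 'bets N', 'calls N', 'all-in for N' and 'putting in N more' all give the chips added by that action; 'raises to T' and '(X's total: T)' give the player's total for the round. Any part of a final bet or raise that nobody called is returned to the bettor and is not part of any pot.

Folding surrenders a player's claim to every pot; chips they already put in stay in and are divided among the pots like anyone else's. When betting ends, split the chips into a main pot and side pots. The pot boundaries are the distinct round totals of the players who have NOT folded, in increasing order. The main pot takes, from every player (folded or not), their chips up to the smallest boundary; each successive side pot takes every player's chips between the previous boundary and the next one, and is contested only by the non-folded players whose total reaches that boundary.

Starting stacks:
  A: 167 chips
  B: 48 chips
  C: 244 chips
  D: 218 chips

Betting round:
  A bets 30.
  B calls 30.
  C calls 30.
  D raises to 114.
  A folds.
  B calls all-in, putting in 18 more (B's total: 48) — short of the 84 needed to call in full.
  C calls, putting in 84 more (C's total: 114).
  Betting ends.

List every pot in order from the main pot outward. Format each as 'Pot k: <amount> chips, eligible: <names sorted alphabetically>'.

Pot 1: 174 chips, eligible: B, C, D
Pot 2: 132 chips, eligible: C, D

Derivation:
Contributions: A=30, B=48, C=114, D=114
Folded: A
Pot levels (distinct totals of non-folded players): 48, 114
Layer 1-48: A 30 + B 48 + C 48 + D 48 = 174 chips; eligible B, C, D
Layer 49-114: 66 each from C, D = 66*2 = 132 chips; eligible C, D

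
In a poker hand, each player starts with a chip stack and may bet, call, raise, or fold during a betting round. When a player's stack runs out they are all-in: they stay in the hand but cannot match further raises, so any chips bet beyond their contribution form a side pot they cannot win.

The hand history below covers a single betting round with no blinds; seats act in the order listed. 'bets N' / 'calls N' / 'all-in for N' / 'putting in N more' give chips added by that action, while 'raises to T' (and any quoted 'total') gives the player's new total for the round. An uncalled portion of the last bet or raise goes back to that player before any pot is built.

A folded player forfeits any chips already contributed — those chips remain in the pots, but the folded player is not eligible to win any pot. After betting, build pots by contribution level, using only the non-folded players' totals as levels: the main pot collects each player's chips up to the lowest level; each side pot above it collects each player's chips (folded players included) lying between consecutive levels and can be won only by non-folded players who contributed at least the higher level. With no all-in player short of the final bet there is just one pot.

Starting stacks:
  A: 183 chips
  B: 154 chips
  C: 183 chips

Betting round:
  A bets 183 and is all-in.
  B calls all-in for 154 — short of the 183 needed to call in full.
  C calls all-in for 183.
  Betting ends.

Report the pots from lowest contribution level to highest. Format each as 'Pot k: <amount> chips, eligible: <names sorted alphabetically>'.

Contributions: A=183, B=154, C=183
Pot levels (distinct totals of non-folded players): 154, 183
Layer 1-154: 154 each from A, B, C = 154*3 = 462 chips; eligible A, B, C
Layer 155-183: 29 each from A, C = 29*2 = 58 chips; eligible A, C

Pot 1: 462 chips, eligible: A, B, C
Pot 2: 58 chips, eligible: A, C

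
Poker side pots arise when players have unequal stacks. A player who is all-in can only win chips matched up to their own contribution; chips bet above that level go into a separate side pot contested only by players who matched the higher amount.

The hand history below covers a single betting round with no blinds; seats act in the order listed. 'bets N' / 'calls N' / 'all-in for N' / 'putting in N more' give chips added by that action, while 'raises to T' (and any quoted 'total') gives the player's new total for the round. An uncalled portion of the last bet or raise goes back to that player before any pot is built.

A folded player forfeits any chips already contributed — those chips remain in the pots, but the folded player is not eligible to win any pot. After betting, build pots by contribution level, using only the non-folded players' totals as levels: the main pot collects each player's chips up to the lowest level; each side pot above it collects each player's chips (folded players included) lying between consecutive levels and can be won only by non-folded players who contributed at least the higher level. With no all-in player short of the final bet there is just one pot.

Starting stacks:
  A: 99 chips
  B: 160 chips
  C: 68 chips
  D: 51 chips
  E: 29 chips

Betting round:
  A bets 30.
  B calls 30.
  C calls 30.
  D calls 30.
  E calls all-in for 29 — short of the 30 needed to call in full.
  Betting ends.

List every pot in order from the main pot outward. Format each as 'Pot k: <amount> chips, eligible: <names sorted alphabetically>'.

Contributions: A=30, B=30, C=30, D=30, E=29
Pot levels (distinct totals of non-folded players): 29, 30
Layer 1-29: 29 each from A, B, C, D, E = 29*5 = 145 chips; eligible A, B, C, D, E
Layer 30-30: 1 each from A, B, C, D = 1*4 = 4 chips; eligible A, B, C, D

Pot 1: 145 chips, eligible: A, B, C, D, E
Pot 2: 4 chips, eligible: A, B, C, D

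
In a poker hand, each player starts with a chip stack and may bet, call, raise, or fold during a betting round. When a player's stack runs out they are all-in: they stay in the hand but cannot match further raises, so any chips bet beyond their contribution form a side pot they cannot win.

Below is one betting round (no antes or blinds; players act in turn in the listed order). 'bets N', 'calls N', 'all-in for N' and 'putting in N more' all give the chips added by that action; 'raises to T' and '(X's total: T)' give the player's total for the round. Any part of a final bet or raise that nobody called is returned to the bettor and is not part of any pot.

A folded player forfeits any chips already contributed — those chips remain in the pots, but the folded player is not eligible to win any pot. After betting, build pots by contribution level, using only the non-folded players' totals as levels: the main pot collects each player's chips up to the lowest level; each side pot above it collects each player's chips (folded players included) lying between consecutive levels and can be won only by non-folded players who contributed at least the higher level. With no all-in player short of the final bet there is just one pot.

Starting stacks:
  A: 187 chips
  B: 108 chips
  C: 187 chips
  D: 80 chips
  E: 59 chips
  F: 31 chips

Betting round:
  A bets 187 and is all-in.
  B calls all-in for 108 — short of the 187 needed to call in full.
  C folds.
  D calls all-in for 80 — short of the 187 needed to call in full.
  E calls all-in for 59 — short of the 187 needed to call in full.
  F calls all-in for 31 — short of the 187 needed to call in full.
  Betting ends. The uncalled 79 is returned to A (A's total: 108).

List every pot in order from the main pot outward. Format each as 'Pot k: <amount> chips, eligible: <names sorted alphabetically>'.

Contributions (after 79 returned to A): A=108, B=108, D=80, E=59, F=31
Folded: C
Pot levels (distinct totals of non-folded players): 31, 59, 80, 108
Layer 1-31: 31 each from A, B, D, E, F = 31*5 = 155 chips; eligible A, B, D, E, F
Layer 32-59: 28 each from A, B, D, E = 28*4 = 112 chips; eligible A, B, D, E
Layer 60-80: 21 each from A, B, D = 21*3 = 63 chips; eligible A, B, D
Layer 81-108: 28 each from A, B = 28*2 = 56 chips; eligible A, B

Pot 1: 155 chips, eligible: A, B, D, E, F
Pot 2: 112 chips, eligible: A, B, D, E
Pot 3: 63 chips, eligible: A, B, D
Pot 4: 56 chips, eligible: A, B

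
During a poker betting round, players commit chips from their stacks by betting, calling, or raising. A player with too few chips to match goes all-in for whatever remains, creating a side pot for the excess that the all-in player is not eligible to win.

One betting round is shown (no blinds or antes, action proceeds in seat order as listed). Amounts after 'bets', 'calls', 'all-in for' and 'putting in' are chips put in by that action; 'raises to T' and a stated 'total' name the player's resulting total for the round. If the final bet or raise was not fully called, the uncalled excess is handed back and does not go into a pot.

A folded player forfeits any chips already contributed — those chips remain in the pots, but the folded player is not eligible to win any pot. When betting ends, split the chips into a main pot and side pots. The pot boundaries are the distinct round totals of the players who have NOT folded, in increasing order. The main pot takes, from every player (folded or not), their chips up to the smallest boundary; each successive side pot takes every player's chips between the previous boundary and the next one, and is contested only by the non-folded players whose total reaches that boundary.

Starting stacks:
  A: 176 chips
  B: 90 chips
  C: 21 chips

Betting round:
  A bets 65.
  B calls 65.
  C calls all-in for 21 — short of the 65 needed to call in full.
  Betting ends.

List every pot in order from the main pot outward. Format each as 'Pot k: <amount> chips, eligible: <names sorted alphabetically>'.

Pot 1: 63 chips, eligible: A, B, C
Pot 2: 88 chips, eligible: A, B

Derivation:
Contributions: A=65, B=65, C=21
Pot levels (distinct totals of non-folded players): 21, 65
Layer 1-21: 21 each from A, B, C = 21*3 = 63 chips; eligible A, B, C
Layer 22-65: 44 each from A, B = 44*2 = 88 chips; eligible A, B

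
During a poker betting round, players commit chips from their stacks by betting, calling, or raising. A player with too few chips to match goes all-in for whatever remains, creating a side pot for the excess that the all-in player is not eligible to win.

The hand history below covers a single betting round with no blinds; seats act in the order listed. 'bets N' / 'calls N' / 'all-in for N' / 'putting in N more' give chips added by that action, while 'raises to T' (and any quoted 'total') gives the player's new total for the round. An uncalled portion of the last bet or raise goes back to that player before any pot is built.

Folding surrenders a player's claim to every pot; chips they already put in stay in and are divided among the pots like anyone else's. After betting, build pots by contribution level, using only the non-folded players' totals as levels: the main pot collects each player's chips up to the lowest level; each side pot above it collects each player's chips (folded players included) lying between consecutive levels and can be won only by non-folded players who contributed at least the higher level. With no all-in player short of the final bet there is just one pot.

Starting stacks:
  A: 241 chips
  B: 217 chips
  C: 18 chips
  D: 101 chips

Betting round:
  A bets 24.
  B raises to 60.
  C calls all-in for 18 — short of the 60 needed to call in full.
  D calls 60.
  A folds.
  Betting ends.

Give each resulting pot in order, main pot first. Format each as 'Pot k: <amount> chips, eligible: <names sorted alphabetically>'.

Pot 1: 72 chips, eligible: B, C, D
Pot 2: 90 chips, eligible: B, D

Derivation:
Contributions: A=24, B=60, C=18, D=60
Folded: A
Pot levels (distinct totals of non-folded players): 18, 60
Layer 1-18: 18 each from A, B, C, D = 18*4 = 72 chips; eligible B, C, D
Layer 19-60: A 6 + B 42 + D 42 = 90 chips; eligible B, D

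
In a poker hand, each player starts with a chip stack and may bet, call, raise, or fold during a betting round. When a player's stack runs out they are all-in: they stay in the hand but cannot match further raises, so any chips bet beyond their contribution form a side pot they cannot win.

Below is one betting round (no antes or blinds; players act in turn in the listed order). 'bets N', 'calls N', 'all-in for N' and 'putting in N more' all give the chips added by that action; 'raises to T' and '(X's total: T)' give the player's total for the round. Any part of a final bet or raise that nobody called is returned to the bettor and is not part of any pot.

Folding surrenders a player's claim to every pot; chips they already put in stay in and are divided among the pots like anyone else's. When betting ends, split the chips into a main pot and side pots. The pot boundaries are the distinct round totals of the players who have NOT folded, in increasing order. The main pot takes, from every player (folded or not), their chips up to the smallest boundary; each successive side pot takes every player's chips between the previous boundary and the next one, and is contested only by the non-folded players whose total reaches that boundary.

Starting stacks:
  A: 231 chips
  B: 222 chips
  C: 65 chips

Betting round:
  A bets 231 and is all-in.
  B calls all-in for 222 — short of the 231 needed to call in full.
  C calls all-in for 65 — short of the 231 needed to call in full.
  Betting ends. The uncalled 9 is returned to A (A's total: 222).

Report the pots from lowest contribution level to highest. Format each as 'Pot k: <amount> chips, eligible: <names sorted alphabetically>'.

Pot 1: 195 chips, eligible: A, B, C
Pot 2: 314 chips, eligible: A, B

Derivation:
Contributions (after 9 returned to A): A=222, B=222, C=65
Pot levels (distinct totals of non-folded players): 65, 222
Layer 1-65: 65 each from A, B, C = 65*3 = 195 chips; eligible A, B, C
Layer 66-222: 157 each from A, B = 157*2 = 314 chips; eligible A, B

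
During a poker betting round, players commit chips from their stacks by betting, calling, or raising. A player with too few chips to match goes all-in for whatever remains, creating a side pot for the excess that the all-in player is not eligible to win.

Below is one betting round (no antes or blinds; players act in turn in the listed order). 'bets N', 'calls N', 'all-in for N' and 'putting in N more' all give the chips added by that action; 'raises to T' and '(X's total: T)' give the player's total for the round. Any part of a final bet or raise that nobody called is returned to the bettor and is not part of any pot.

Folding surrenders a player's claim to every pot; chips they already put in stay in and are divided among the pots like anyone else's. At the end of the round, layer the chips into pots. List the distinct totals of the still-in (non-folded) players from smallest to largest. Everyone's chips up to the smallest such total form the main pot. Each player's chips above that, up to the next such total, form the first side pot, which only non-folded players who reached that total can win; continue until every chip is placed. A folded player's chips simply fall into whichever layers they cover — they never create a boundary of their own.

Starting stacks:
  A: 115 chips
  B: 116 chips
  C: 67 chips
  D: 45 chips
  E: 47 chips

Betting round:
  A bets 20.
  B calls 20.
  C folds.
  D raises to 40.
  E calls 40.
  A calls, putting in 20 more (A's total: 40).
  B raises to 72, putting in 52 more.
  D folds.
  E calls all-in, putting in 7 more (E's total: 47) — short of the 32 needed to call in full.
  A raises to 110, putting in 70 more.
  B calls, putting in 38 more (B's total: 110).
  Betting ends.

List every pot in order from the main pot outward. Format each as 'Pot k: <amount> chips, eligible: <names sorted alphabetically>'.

Pot 1: 181 chips, eligible: A, B, E
Pot 2: 126 chips, eligible: A, B

Derivation:
Contributions: A=110, B=110, D=40, E=47
Folded: C, D
Pot levels (distinct totals of non-folded players): 47, 110
Layer 1-47: A 47 + B 47 + D 40 + E 47 = 181 chips; eligible A, B, E
Layer 48-110: 63 each from A, B = 63*2 = 126 chips; eligible A, B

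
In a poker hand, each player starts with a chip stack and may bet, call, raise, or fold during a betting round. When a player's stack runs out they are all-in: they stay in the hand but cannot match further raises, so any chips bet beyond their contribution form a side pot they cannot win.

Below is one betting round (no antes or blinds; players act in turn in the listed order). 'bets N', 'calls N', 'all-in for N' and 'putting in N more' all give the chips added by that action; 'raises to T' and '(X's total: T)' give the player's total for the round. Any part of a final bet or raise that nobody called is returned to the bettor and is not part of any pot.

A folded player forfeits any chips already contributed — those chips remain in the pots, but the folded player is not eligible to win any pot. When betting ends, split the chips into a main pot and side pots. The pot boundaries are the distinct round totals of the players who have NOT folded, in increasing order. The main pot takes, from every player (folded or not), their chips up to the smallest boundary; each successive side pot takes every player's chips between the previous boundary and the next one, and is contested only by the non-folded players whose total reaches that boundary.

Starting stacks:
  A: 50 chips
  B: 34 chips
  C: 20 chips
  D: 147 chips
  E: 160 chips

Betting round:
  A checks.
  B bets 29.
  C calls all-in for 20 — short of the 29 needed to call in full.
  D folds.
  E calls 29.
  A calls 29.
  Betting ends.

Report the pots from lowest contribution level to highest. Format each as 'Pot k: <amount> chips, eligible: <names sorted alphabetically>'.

Pot 1: 80 chips, eligible: A, B, C, E
Pot 2: 27 chips, eligible: A, B, E

Derivation:
Contributions: A=29, B=29, C=20, E=29
Folded: D
Pot levels (distinct totals of non-folded players): 20, 29
Layer 1-20: 20 each from A, B, C, E = 20*4 = 80 chips; eligible A, B, C, E
Layer 21-29: 9 each from A, B, E = 9*3 = 27 chips; eligible A, B, E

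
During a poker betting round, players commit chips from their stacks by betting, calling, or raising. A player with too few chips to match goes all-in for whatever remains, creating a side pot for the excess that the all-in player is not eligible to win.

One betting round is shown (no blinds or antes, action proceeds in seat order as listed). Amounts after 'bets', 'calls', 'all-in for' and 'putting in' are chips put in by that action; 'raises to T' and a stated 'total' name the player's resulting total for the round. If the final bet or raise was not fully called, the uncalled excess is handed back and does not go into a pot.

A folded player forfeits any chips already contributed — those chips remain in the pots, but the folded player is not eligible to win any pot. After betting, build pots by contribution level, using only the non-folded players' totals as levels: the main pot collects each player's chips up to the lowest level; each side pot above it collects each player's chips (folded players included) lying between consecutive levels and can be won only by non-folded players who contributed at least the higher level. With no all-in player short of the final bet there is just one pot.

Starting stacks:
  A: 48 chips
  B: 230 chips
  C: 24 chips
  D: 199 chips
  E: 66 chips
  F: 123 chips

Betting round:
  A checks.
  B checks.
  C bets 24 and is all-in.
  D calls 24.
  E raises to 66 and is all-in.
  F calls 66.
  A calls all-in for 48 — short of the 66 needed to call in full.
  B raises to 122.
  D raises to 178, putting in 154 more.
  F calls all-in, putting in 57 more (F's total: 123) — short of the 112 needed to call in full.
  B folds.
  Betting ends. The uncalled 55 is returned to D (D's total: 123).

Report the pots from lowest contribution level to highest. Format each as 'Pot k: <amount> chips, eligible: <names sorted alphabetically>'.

Contributions (after 55 returned to D): A=48, B=122, C=24, D=123, E=66, F=123
Folded: B
Pot levels (distinct totals of non-folded players): 24, 48, 66, 123
Layer 1-24: 24 each from A, B, C, D, E, F = 24*6 = 144 chips; eligible A, C, D, E, F
Layer 25-48: 24 each from A, B, D, E, F = 24*5 = 120 chips; eligible A, D, E, F
Layer 49-66: 18 each from B, D, E, F = 18*4 = 72 chips; eligible D, E, F
Layer 67-123: B 56 + D 57 + F 57 = 170 chips; eligible D, F

Pot 1: 144 chips, eligible: A, C, D, E, F
Pot 2: 120 chips, eligible: A, D, E, F
Pot 3: 72 chips, eligible: D, E, F
Pot 4: 170 chips, eligible: D, F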